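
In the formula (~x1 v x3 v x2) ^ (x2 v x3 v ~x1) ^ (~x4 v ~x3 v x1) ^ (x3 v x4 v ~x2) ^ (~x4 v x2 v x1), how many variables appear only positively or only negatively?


A pure literal appears in only one polarity across all clauses.
No pure literals found.
Count = 0.

0


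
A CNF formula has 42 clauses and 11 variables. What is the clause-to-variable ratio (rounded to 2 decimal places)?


Clause-to-variable ratio = clauses / variables.
42 / 11 = 3.82.

3.82


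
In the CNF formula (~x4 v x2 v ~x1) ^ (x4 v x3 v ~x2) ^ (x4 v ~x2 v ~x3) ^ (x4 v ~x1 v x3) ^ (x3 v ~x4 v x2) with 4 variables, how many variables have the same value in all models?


Find all satisfying assignments: 8 model(s).
Check which variables have the same value in every model.
No variable is fixed across all models.
Backbone size = 0.

0


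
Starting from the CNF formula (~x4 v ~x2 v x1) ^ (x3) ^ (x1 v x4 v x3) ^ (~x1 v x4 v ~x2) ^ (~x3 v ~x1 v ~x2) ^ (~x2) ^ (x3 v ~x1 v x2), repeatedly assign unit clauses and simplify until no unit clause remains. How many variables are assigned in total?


Unit propagation repeatedly assigns the literal in any unit clause, then simplifies.
Assignments in order: x3 = T, x2 = F.
No further unit clauses remain.
Total variables assigned = 2.

2


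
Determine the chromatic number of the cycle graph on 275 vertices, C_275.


An odd cycle cannot be 2-colored: alternating two colors around the cycle returns to the start with a conflict.
Since 275 is odd, three colors are required (and three suffice).
Chromatic number = 3.

3


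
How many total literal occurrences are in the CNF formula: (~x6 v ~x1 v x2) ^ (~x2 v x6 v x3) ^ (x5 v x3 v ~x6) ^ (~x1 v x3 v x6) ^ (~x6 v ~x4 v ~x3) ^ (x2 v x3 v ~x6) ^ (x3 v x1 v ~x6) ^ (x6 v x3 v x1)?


Clause lengths: 3, 3, 3, 3, 3, 3, 3, 3.
Sum = 3 + 3 + 3 + 3 + 3 + 3 + 3 + 3 = 24.

24


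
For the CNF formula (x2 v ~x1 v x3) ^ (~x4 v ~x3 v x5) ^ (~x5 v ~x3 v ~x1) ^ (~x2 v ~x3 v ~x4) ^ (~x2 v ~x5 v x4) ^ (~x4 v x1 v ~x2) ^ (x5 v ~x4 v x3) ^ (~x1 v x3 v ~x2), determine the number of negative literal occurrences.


Scan each clause for negated literals.
Clause 1: 1 negative; Clause 2: 2 negative; Clause 3: 3 negative; Clause 4: 3 negative; Clause 5: 2 negative; Clause 6: 2 negative; Clause 7: 1 negative; Clause 8: 2 negative.
Total negative literal occurrences = 16.

16


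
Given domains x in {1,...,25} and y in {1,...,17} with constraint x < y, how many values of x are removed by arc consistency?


For the constraint x < y, x needs a supporting value in y's domain.
x can be at most 16 (one less than y's maximum).
Valid x values from domain: 16 out of 25.
Pruned = 25 - 16 = 9.

9


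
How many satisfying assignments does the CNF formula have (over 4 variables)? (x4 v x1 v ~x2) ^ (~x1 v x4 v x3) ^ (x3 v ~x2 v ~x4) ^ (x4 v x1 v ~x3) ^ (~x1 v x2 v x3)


Enumerate all 16 truth assignments over 4 variables.
Test each against every clause.
Satisfying assignments found: 8.

8


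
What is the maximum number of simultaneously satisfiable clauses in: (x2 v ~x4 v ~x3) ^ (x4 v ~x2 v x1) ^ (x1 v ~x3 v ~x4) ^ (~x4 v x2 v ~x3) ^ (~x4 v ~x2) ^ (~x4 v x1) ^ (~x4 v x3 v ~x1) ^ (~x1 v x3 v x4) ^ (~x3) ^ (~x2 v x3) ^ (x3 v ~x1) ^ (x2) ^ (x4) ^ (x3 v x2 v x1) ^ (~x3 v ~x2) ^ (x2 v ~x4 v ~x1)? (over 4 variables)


Enumerate all 16 truth assignments.
For each, count how many of the 16 clauses are satisfied.
The formula is not fully satisfiable, so the maximum is below 16.
Maximum simultaneously satisfiable clauses = 13.

13


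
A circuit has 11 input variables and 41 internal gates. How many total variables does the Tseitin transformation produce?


The Tseitin transformation introduces one auxiliary variable per gate.
Total variables = inputs + gates = 11 + 41 = 52.

52


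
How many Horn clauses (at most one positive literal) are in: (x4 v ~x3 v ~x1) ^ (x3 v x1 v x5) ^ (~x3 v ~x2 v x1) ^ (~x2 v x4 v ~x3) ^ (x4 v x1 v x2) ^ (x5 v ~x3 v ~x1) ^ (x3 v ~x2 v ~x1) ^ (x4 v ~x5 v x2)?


A Horn clause has at most one positive literal.
Clause 1: 1 positive lit(s) -> Horn
Clause 2: 3 positive lit(s) -> not Horn
Clause 3: 1 positive lit(s) -> Horn
Clause 4: 1 positive lit(s) -> Horn
Clause 5: 3 positive lit(s) -> not Horn
Clause 6: 1 positive lit(s) -> Horn
Clause 7: 1 positive lit(s) -> Horn
Clause 8: 2 positive lit(s) -> not Horn
Total Horn clauses = 5.

5


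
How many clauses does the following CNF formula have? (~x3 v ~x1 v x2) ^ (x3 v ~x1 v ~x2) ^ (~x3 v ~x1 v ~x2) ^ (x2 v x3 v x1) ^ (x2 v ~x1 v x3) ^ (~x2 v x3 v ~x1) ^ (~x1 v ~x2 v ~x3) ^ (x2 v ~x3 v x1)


Each group enclosed in parentheses joined by ^ is one clause.
Counting the conjuncts: 8 clauses.

8


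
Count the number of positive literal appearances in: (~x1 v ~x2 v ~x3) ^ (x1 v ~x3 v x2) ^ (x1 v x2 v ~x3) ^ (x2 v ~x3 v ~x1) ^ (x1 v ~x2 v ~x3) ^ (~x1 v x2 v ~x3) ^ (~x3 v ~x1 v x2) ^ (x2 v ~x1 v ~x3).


Scan each clause for unnegated literals.
Clause 1: 0 positive; Clause 2: 2 positive; Clause 3: 2 positive; Clause 4: 1 positive; Clause 5: 1 positive; Clause 6: 1 positive; Clause 7: 1 positive; Clause 8: 1 positive.
Total positive literal occurrences = 9.

9


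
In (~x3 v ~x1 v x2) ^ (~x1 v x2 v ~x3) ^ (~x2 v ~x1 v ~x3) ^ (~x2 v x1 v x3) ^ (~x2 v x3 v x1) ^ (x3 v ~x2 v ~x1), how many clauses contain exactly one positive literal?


A definite clause has exactly one positive literal.
Clause 1: 1 positive -> definite
Clause 2: 1 positive -> definite
Clause 3: 0 positive -> not definite
Clause 4: 2 positive -> not definite
Clause 5: 2 positive -> not definite
Clause 6: 1 positive -> definite
Definite clause count = 3.

3


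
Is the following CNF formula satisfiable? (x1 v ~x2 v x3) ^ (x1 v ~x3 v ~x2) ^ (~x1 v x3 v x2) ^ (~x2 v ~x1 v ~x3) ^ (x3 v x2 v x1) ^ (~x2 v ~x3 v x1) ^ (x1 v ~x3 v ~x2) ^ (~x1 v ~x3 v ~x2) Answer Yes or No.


Check all 8 possible truth assignments.
Number of satisfying assignments found: 3.
The formula is satisfiable.

Yes


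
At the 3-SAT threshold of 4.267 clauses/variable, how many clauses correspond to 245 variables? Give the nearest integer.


The 3-SAT phase transition occurs at approximately 4.267 clauses per variable.
m = 4.267 * 245 = 1045.415.
Rounded to nearest integer: 1045.

1045


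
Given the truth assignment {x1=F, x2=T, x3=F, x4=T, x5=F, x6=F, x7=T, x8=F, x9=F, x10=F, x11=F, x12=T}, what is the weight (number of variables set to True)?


The weight is the number of variables assigned True.
True variables: x2, x4, x7, x12.
Weight = 4.

4


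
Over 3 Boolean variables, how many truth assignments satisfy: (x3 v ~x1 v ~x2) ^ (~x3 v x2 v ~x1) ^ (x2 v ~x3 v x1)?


Enumerate all 8 truth assignments over 3 variables.
Test each against every clause.
Satisfying assignments found: 5.

5


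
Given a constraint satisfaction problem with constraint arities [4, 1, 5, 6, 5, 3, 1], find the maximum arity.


The arities are: 4, 1, 5, 6, 5, 3, 1.
Scan for the maximum value.
Maximum arity = 6.

6


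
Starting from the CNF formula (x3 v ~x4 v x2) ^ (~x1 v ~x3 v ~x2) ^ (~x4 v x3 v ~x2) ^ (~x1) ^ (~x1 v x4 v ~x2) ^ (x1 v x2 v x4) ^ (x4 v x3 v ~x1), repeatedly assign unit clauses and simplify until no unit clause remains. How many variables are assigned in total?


Unit propagation repeatedly assigns the literal in any unit clause, then simplifies.
Assignments in order: x1 = F.
No further unit clauses remain.
Total variables assigned = 1.

1


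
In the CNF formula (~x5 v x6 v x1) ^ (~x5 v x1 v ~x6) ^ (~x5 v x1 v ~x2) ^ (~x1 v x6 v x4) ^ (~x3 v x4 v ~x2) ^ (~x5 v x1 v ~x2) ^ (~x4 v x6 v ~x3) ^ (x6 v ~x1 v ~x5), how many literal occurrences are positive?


Scan each clause for unnegated literals.
Clause 1: 2 positive; Clause 2: 1 positive; Clause 3: 1 positive; Clause 4: 2 positive; Clause 5: 1 positive; Clause 6: 1 positive; Clause 7: 1 positive; Clause 8: 1 positive.
Total positive literal occurrences = 10.

10


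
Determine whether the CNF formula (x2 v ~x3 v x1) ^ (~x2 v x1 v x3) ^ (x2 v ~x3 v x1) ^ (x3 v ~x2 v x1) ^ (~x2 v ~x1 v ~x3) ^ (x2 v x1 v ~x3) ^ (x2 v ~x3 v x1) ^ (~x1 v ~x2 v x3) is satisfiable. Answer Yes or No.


Check all 8 possible truth assignments.
Number of satisfying assignments found: 4.
The formula is satisfiable.

Yes


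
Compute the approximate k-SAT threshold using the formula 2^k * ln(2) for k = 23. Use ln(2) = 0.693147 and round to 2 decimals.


Using the asymptotic formula: threshold ~ 2^k * ln(2).
2^23 = 8388608.
8388608 * 0.693147 = 5814538.47.

5814538.47


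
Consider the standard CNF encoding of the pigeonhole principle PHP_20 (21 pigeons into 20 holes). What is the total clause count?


The PHP encoding has two parts:
1) At-least-one-hole clauses: 21 (one per pigeon, each with 20 literals).
2) At-most-one-pigeon-per-hole clauses: 20 holes * C(21,2) = 20 * 210 = 4200.
Total clauses = 21 + 4200 = 4221.

4221


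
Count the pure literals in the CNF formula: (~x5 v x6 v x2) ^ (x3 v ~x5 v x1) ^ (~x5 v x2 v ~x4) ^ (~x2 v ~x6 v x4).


A pure literal appears in only one polarity across all clauses.
Pure literals: x1 (positive only), x3 (positive only), x5 (negative only).
Count = 3.

3


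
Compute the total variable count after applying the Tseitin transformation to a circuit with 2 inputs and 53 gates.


The Tseitin transformation introduces one auxiliary variable per gate.
Total variables = inputs + gates = 2 + 53 = 55.

55


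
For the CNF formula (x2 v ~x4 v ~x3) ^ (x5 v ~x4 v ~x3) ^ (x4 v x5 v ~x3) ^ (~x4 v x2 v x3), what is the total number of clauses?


Each group enclosed in parentheses joined by ^ is one clause.
Counting the conjuncts: 4 clauses.

4


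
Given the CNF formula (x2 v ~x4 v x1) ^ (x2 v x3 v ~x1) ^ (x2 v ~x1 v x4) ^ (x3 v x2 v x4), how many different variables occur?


Identify each distinct variable in the formula.
Variables found: x1, x2, x3, x4.
Total distinct variables = 4.

4


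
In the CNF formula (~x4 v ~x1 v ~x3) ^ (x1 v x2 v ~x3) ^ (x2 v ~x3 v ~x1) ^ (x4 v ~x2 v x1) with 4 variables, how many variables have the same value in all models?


Find all satisfying assignments: 9 model(s).
Check which variables have the same value in every model.
No variable is fixed across all models.
Backbone size = 0.

0


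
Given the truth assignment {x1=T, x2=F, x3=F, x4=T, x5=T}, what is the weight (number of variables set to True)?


The weight is the number of variables assigned True.
True variables: x1, x4, x5.
Weight = 3.

3


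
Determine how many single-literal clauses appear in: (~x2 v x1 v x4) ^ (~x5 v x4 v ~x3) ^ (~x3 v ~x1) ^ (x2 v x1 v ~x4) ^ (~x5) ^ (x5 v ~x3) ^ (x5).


A unit clause contains exactly one literal.
Unit clauses found: (~x5), (x5).
Count = 2.

2


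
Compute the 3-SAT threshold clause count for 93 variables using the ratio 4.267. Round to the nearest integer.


The 3-SAT phase transition occurs at approximately 4.267 clauses per variable.
m = 4.267 * 93 = 396.831.
Rounded to nearest integer: 397.

397


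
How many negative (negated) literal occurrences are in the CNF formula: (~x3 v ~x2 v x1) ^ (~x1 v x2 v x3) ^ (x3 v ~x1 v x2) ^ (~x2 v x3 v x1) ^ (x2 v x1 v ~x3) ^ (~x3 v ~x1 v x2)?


Scan each clause for negated literals.
Clause 1: 2 negative; Clause 2: 1 negative; Clause 3: 1 negative; Clause 4: 1 negative; Clause 5: 1 negative; Clause 6: 2 negative.
Total negative literal occurrences = 8.

8


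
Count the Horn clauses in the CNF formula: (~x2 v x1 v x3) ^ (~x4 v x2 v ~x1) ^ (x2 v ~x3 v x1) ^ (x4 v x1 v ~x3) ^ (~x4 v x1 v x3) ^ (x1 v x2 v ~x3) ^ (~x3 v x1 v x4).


A Horn clause has at most one positive literal.
Clause 1: 2 positive lit(s) -> not Horn
Clause 2: 1 positive lit(s) -> Horn
Clause 3: 2 positive lit(s) -> not Horn
Clause 4: 2 positive lit(s) -> not Horn
Clause 5: 2 positive lit(s) -> not Horn
Clause 6: 2 positive lit(s) -> not Horn
Clause 7: 2 positive lit(s) -> not Horn
Total Horn clauses = 1.

1


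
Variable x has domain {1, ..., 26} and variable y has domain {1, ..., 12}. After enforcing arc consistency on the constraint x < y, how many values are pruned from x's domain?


For the constraint x < y, x needs a supporting value in y's domain.
x can be at most 11 (one less than y's maximum).
Valid x values from domain: 11 out of 26.
Pruned = 26 - 11 = 15.

15


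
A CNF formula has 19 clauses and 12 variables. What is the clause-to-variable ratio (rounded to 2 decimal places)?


Clause-to-variable ratio = clauses / variables.
19 / 12 = 1.58.

1.58


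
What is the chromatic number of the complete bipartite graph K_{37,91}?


K_{37,91} is bipartite by definition: the two parts are independent sets, with every edge crossing between them.
Color all vertices in one part with color 1 and all vertices in the other part with color 2.
Since the graph has at least one edge, one color does not suffice.
Chromatic number = 2.

2


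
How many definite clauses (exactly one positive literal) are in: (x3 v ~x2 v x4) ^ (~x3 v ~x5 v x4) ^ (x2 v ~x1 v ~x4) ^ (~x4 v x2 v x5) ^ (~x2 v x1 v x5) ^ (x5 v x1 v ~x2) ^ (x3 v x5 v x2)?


A definite clause has exactly one positive literal.
Clause 1: 2 positive -> not definite
Clause 2: 1 positive -> definite
Clause 3: 1 positive -> definite
Clause 4: 2 positive -> not definite
Clause 5: 2 positive -> not definite
Clause 6: 2 positive -> not definite
Clause 7: 3 positive -> not definite
Definite clause count = 2.

2


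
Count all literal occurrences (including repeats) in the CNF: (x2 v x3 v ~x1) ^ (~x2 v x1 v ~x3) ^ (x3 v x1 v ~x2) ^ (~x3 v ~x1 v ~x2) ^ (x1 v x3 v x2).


Clause lengths: 3, 3, 3, 3, 3.
Sum = 3 + 3 + 3 + 3 + 3 = 15.

15


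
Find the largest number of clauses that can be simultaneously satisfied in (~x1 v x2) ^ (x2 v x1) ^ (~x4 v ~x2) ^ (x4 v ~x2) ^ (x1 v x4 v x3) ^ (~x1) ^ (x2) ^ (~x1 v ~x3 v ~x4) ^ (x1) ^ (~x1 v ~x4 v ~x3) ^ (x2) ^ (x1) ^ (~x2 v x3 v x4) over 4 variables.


Enumerate all 16 truth assignments.
For each, count how many of the 13 clauses are satisfied.
The formula is not fully satisfiable, so the maximum is below 13.
Maximum simultaneously satisfiable clauses = 11.

11


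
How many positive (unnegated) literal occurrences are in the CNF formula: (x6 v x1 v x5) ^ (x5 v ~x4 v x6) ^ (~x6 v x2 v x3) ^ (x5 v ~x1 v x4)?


Scan each clause for unnegated literals.
Clause 1: 3 positive; Clause 2: 2 positive; Clause 3: 2 positive; Clause 4: 2 positive.
Total positive literal occurrences = 9.

9


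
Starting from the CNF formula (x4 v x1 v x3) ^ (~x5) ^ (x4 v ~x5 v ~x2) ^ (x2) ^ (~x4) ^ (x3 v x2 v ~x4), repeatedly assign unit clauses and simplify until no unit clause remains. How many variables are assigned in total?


Unit propagation repeatedly assigns the literal in any unit clause, then simplifies.
Assignments in order: x5 = F, x2 = T, x4 = F.
No further unit clauses remain.
Total variables assigned = 3.

3


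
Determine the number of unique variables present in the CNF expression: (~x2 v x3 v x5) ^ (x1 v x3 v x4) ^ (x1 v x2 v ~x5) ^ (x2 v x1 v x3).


Identify each distinct variable in the formula.
Variables found: x1, x2, x3, x4, x5.
Total distinct variables = 5.

5


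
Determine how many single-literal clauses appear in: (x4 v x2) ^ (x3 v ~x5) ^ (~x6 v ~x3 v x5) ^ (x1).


A unit clause contains exactly one literal.
Unit clauses found: (x1).
Count = 1.

1


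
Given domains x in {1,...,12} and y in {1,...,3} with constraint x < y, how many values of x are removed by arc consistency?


For the constraint x < y, x needs a supporting value in y's domain.
x can be at most 2 (one less than y's maximum).
Valid x values from domain: 2 out of 12.
Pruned = 12 - 2 = 10.

10


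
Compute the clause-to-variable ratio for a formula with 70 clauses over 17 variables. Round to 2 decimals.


Clause-to-variable ratio = clauses / variables.
70 / 17 = 4.12.

4.12


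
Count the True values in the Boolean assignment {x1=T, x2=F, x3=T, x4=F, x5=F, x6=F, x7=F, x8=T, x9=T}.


The weight is the number of variables assigned True.
True variables: x1, x3, x8, x9.
Weight = 4.

4


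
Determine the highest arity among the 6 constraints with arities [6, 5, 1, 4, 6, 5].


The arities are: 6, 5, 1, 4, 6, 5.
Scan for the maximum value.
Maximum arity = 6.

6


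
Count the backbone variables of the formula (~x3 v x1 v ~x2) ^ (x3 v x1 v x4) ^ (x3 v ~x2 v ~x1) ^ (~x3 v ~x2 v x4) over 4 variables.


Find all satisfying assignments: 9 model(s).
Check which variables have the same value in every model.
No variable is fixed across all models.
Backbone size = 0.

0


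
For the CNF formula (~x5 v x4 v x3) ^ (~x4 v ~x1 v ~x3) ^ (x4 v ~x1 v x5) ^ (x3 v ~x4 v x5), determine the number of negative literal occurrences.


Scan each clause for negated literals.
Clause 1: 1 negative; Clause 2: 3 negative; Clause 3: 1 negative; Clause 4: 1 negative.
Total negative literal occurrences = 6.

6


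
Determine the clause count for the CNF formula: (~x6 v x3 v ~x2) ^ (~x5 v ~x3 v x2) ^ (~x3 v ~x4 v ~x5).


Each group enclosed in parentheses joined by ^ is one clause.
Counting the conjuncts: 3 clauses.

3


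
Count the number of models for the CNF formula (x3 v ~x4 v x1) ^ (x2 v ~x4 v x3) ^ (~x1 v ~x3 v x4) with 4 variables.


Enumerate all 16 truth assignments over 4 variables.
Test each against every clause.
Satisfying assignments found: 11.

11


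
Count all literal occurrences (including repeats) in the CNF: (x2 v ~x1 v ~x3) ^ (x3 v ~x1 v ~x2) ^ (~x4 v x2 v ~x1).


Clause lengths: 3, 3, 3.
Sum = 3 + 3 + 3 = 9.

9


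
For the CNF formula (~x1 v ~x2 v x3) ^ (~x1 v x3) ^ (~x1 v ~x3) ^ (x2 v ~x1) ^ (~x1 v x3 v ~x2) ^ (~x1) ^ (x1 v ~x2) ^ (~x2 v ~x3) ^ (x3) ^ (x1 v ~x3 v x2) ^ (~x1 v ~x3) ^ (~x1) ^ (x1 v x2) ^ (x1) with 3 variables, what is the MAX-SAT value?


Enumerate all 8 truth assignments.
For each, count how many of the 14 clauses are satisfied.
The formula is not fully satisfiable, so the maximum is below 14.
Maximum simultaneously satisfiable clauses = 11.

11


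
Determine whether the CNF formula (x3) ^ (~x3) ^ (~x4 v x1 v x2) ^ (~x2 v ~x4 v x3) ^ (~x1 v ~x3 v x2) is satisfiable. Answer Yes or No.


Check all 16 possible truth assignments.
Number of satisfying assignments found: 0.
The formula is unsatisfiable.

No


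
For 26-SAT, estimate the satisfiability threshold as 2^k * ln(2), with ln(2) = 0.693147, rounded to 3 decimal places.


Using the asymptotic formula: threshold ~ 2^k * ln(2).
2^26 = 67108864.
67108864 * 0.693147 = 46516307.755.

46516307.755


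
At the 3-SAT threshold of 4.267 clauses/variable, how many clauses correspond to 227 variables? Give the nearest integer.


The 3-SAT phase transition occurs at approximately 4.267 clauses per variable.
m = 4.267 * 227 = 968.609.
Rounded to nearest integer: 969.

969


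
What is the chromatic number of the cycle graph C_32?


A cycle on an even number of vertices is bipartite: alternate two colors around the cycle.
Since 32 is even, two colors suffice, and at least two are needed because the graph has edges.
Chromatic number = 2.

2


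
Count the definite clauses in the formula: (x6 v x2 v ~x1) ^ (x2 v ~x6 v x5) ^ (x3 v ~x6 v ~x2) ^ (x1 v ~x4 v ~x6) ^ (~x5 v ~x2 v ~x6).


A definite clause has exactly one positive literal.
Clause 1: 2 positive -> not definite
Clause 2: 2 positive -> not definite
Clause 3: 1 positive -> definite
Clause 4: 1 positive -> definite
Clause 5: 0 positive -> not definite
Definite clause count = 2.

2


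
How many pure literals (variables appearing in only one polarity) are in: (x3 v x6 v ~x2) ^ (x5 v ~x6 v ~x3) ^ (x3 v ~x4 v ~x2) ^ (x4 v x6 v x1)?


A pure literal appears in only one polarity across all clauses.
Pure literals: x1 (positive only), x2 (negative only), x5 (positive only).
Count = 3.

3


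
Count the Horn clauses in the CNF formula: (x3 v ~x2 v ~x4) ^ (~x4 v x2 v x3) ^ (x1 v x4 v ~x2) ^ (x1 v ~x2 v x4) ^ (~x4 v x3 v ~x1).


A Horn clause has at most one positive literal.
Clause 1: 1 positive lit(s) -> Horn
Clause 2: 2 positive lit(s) -> not Horn
Clause 3: 2 positive lit(s) -> not Horn
Clause 4: 2 positive lit(s) -> not Horn
Clause 5: 1 positive lit(s) -> Horn
Total Horn clauses = 2.

2


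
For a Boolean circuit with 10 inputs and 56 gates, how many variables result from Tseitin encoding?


The Tseitin transformation introduces one auxiliary variable per gate.
Total variables = inputs + gates = 10 + 56 = 66.

66


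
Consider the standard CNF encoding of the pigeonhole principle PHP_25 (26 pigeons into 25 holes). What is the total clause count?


The PHP encoding has two parts:
1) At-least-one-hole clauses: 26 (one per pigeon, each with 25 literals).
2) At-most-one-pigeon-per-hole clauses: 25 holes * C(26,2) = 25 * 325 = 8125.
Total clauses = 26 + 8125 = 8151.

8151


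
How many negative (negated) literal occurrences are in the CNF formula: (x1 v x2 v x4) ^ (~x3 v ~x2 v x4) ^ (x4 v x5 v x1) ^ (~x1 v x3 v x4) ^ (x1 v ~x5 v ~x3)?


Scan each clause for negated literals.
Clause 1: 0 negative; Clause 2: 2 negative; Clause 3: 0 negative; Clause 4: 1 negative; Clause 5: 2 negative.
Total negative literal occurrences = 5.

5


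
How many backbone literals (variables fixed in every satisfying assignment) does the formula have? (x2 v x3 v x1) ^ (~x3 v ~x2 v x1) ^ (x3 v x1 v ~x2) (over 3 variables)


Find all satisfying assignments: 5 model(s).
Check which variables have the same value in every model.
No variable is fixed across all models.
Backbone size = 0.

0


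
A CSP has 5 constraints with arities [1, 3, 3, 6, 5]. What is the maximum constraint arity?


The arities are: 1, 3, 3, 6, 5.
Scan for the maximum value.
Maximum arity = 6.

6


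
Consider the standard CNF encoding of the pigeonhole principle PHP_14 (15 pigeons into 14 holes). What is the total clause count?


The PHP encoding has two parts:
1) At-least-one-hole clauses: 15 (one per pigeon, each with 14 literals).
2) At-most-one-pigeon-per-hole clauses: 14 holes * C(15,2) = 14 * 105 = 1470.
Total clauses = 15 + 1470 = 1485.

1485


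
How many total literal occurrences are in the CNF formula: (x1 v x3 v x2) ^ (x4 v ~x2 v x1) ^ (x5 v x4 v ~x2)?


Clause lengths: 3, 3, 3.
Sum = 3 + 3 + 3 = 9.

9


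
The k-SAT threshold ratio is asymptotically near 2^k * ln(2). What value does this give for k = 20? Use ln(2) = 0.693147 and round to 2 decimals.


Using the asymptotic formula: threshold ~ 2^k * ln(2).
2^20 = 1048576.
1048576 * 0.693147 = 726817.31.

726817.31


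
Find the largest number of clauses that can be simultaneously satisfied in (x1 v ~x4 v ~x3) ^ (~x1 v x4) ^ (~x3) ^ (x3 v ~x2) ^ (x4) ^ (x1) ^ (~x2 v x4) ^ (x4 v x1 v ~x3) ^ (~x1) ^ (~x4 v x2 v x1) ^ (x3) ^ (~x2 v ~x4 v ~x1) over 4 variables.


Enumerate all 16 truth assignments.
For each, count how many of the 12 clauses are satisfied.
The formula is not fully satisfiable, so the maximum is below 12.
Maximum simultaneously satisfiable clauses = 10.

10


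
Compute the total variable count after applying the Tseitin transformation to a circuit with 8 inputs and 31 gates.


The Tseitin transformation introduces one auxiliary variable per gate.
Total variables = inputs + gates = 8 + 31 = 39.

39


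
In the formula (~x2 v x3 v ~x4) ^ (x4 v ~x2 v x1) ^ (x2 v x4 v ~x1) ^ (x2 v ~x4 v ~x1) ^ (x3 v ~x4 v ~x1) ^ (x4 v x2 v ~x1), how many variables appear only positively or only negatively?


A pure literal appears in only one polarity across all clauses.
Pure literals: x3 (positive only).
Count = 1.

1


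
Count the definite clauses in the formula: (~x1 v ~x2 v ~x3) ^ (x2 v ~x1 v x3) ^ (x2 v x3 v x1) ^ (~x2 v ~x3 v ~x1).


A definite clause has exactly one positive literal.
Clause 1: 0 positive -> not definite
Clause 2: 2 positive -> not definite
Clause 3: 3 positive -> not definite
Clause 4: 0 positive -> not definite
Definite clause count = 0.

0


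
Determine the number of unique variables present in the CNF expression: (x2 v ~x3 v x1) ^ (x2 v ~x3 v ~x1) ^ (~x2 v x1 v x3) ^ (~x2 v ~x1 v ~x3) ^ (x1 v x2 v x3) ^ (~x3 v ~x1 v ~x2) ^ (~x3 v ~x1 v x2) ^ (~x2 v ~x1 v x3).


Identify each distinct variable in the formula.
Variables found: x1, x2, x3.
Total distinct variables = 3.

3


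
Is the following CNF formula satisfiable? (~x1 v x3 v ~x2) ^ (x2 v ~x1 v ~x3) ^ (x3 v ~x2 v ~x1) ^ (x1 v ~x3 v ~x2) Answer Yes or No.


Check all 8 possible truth assignments.
Number of satisfying assignments found: 5.
The formula is satisfiable.

Yes


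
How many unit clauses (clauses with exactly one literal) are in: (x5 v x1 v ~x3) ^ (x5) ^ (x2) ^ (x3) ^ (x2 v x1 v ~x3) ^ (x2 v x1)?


A unit clause contains exactly one literal.
Unit clauses found: (x5), (x2), (x3).
Count = 3.

3


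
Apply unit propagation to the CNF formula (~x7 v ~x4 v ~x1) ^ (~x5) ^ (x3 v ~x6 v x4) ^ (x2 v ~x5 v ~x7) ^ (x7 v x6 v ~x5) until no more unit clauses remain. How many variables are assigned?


Unit propagation repeatedly assigns the literal in any unit clause, then simplifies.
Assignments in order: x5 = F.
No further unit clauses remain.
Total variables assigned = 1.

1


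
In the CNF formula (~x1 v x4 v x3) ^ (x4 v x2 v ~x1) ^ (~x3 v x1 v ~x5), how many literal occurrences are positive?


Scan each clause for unnegated literals.
Clause 1: 2 positive; Clause 2: 2 positive; Clause 3: 1 positive.
Total positive literal occurrences = 5.

5


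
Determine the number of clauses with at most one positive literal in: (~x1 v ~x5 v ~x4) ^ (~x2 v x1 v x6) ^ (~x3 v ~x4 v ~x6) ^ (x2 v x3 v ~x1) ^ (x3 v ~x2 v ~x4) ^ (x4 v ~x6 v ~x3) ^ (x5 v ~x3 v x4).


A Horn clause has at most one positive literal.
Clause 1: 0 positive lit(s) -> Horn
Clause 2: 2 positive lit(s) -> not Horn
Clause 3: 0 positive lit(s) -> Horn
Clause 4: 2 positive lit(s) -> not Horn
Clause 5: 1 positive lit(s) -> Horn
Clause 6: 1 positive lit(s) -> Horn
Clause 7: 2 positive lit(s) -> not Horn
Total Horn clauses = 4.

4


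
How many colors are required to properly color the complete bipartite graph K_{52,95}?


K_{52,95} is bipartite by definition: the two parts are independent sets, with every edge crossing between them.
Color all vertices in one part with color 1 and all vertices in the other part with color 2.
Since the graph has at least one edge, one color does not suffice.
Chromatic number = 2.

2


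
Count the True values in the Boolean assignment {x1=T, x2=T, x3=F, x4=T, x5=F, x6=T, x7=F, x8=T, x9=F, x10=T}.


The weight is the number of variables assigned True.
True variables: x1, x2, x4, x6, x8, x10.
Weight = 6.

6


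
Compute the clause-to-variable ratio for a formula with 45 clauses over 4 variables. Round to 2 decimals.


Clause-to-variable ratio = clauses / variables.
45 / 4 = 11.25.

11.25


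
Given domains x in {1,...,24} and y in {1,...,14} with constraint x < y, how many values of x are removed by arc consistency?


For the constraint x < y, x needs a supporting value in y's domain.
x can be at most 13 (one less than y's maximum).
Valid x values from domain: 13 out of 24.
Pruned = 24 - 13 = 11.

11


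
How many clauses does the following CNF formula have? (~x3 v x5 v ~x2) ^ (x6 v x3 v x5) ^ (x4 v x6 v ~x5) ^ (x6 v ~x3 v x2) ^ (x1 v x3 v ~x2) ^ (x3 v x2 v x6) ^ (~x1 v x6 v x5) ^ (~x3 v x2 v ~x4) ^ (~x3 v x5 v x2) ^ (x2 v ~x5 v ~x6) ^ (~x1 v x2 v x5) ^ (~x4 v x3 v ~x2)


Each group enclosed in parentheses joined by ^ is one clause.
Counting the conjuncts: 12 clauses.

12


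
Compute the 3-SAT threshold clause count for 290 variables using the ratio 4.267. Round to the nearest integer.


The 3-SAT phase transition occurs at approximately 4.267 clauses per variable.
m = 4.267 * 290 = 1237.43.
Rounded to nearest integer: 1237.

1237


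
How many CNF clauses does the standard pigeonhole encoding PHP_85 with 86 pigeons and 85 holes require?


The PHP encoding has two parts:
1) At-least-one-hole clauses: 86 (one per pigeon, each with 85 literals).
2) At-most-one-pigeon-per-hole clauses: 85 holes * C(86,2) = 85 * 3655 = 310675.
Total clauses = 86 + 310675 = 310761.

310761


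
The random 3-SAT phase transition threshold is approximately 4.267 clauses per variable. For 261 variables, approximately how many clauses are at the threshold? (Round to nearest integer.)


The 3-SAT phase transition occurs at approximately 4.267 clauses per variable.
m = 4.267 * 261 = 1113.687.
Rounded to nearest integer: 1114.

1114


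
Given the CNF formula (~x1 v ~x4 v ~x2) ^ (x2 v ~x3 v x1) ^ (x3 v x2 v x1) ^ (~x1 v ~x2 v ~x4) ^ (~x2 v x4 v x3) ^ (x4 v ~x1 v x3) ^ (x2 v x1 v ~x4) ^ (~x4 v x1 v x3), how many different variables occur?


Identify each distinct variable in the formula.
Variables found: x1, x2, x3, x4.
Total distinct variables = 4.

4


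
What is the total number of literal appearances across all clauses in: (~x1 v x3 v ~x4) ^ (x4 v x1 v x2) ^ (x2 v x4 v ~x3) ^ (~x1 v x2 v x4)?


Clause lengths: 3, 3, 3, 3.
Sum = 3 + 3 + 3 + 3 = 12.

12


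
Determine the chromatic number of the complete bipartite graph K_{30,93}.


K_{30,93} is bipartite by definition: the two parts are independent sets, with every edge crossing between them.
Color all vertices in one part with color 1 and all vertices in the other part with color 2.
Since the graph has at least one edge, one color does not suffice.
Chromatic number = 2.

2


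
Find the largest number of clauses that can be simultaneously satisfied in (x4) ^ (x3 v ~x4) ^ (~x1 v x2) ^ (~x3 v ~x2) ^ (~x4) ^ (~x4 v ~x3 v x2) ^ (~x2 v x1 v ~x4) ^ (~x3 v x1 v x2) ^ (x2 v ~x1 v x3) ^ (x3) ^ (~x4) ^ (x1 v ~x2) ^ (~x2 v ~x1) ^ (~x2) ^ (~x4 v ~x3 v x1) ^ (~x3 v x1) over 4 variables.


Enumerate all 16 truth assignments.
For each, count how many of the 16 clauses are satisfied.
The formula is not fully satisfiable, so the maximum is below 16.
Maximum simultaneously satisfiable clauses = 14.

14


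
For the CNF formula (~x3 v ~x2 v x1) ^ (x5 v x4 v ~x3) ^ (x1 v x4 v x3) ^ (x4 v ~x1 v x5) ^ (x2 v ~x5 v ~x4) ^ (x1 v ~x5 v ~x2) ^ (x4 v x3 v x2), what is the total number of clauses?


Each group enclosed in parentheses joined by ^ is one clause.
Counting the conjuncts: 7 clauses.

7


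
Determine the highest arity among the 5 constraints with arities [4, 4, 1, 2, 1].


The arities are: 4, 4, 1, 2, 1.
Scan for the maximum value.
Maximum arity = 4.

4


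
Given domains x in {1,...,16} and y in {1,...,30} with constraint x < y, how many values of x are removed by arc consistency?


For the constraint x < y, x needs a supporting value in y's domain.
x can be at most 29 (one less than y's maximum).
Valid x values from domain: 16 out of 16.
Pruned = 16 - 16 = 0.

0


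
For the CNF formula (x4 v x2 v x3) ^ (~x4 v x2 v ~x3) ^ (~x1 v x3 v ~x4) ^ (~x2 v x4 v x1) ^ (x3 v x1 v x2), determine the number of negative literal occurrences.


Scan each clause for negated literals.
Clause 1: 0 negative; Clause 2: 2 negative; Clause 3: 2 negative; Clause 4: 1 negative; Clause 5: 0 negative.
Total negative literal occurrences = 5.

5


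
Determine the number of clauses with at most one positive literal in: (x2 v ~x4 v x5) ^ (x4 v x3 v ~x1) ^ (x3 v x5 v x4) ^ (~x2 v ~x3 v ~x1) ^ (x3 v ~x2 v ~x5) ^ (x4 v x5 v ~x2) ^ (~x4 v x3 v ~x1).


A Horn clause has at most one positive literal.
Clause 1: 2 positive lit(s) -> not Horn
Clause 2: 2 positive lit(s) -> not Horn
Clause 3: 3 positive lit(s) -> not Horn
Clause 4: 0 positive lit(s) -> Horn
Clause 5: 1 positive lit(s) -> Horn
Clause 6: 2 positive lit(s) -> not Horn
Clause 7: 1 positive lit(s) -> Horn
Total Horn clauses = 3.

3


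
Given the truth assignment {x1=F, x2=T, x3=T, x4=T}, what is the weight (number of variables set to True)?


The weight is the number of variables assigned True.
True variables: x2, x3, x4.
Weight = 3.

3


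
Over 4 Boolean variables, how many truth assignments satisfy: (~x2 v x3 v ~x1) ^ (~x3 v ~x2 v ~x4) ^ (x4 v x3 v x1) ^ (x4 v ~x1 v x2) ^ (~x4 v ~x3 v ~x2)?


Enumerate all 16 truth assignments over 4 variables.
Test each against every clause.
Satisfying assignments found: 8.

8


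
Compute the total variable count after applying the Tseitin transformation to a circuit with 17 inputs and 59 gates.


The Tseitin transformation introduces one auxiliary variable per gate.
Total variables = inputs + gates = 17 + 59 = 76.

76


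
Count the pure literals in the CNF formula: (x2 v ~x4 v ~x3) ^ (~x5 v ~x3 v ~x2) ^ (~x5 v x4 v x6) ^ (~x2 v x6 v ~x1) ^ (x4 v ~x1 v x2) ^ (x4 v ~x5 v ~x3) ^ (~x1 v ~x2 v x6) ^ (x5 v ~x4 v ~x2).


A pure literal appears in only one polarity across all clauses.
Pure literals: x1 (negative only), x3 (negative only), x6 (positive only).
Count = 3.

3


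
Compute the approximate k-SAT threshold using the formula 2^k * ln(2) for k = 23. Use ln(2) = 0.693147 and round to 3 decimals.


Using the asymptotic formula: threshold ~ 2^k * ln(2).
2^23 = 8388608.
8388608 * 0.693147 = 5814538.469.

5814538.469


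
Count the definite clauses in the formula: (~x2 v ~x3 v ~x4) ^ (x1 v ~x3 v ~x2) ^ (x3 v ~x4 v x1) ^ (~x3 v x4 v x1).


A definite clause has exactly one positive literal.
Clause 1: 0 positive -> not definite
Clause 2: 1 positive -> definite
Clause 3: 2 positive -> not definite
Clause 4: 2 positive -> not definite
Definite clause count = 1.

1


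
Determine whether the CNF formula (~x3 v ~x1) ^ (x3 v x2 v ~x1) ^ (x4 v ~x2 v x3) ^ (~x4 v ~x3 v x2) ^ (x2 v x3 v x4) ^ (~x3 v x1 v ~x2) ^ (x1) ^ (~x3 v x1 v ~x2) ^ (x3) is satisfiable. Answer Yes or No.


Check all 16 possible truth assignments.
Number of satisfying assignments found: 0.
The formula is unsatisfiable.

No


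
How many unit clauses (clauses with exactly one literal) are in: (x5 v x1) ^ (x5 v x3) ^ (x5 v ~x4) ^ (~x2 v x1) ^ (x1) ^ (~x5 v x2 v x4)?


A unit clause contains exactly one literal.
Unit clauses found: (x1).
Count = 1.

1


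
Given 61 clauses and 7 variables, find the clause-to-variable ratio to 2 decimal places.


Clause-to-variable ratio = clauses / variables.
61 / 7 = 8.71.

8.71


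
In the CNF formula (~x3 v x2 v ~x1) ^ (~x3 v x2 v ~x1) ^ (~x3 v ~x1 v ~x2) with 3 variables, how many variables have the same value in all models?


Find all satisfying assignments: 6 model(s).
Check which variables have the same value in every model.
No variable is fixed across all models.
Backbone size = 0.

0


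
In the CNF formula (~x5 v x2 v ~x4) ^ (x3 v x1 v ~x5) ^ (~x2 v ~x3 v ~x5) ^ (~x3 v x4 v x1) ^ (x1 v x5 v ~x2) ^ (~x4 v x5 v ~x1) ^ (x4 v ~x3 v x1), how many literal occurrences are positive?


Scan each clause for unnegated literals.
Clause 1: 1 positive; Clause 2: 2 positive; Clause 3: 0 positive; Clause 4: 2 positive; Clause 5: 2 positive; Clause 6: 1 positive; Clause 7: 2 positive.
Total positive literal occurrences = 10.

10


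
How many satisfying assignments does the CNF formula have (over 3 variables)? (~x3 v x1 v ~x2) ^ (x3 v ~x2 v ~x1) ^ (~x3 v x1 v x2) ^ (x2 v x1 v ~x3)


Enumerate all 8 truth assignments over 3 variables.
Test each against every clause.
Satisfying assignments found: 5.

5


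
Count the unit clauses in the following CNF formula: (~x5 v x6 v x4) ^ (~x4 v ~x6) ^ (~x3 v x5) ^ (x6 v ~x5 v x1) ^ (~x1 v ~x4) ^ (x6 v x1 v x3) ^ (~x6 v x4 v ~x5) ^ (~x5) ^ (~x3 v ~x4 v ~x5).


A unit clause contains exactly one literal.
Unit clauses found: (~x5).
Count = 1.

1


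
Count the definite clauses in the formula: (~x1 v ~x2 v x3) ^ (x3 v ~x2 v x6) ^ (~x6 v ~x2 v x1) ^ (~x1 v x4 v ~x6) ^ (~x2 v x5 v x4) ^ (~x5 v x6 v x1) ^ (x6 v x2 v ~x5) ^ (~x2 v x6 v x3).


A definite clause has exactly one positive literal.
Clause 1: 1 positive -> definite
Clause 2: 2 positive -> not definite
Clause 3: 1 positive -> definite
Clause 4: 1 positive -> definite
Clause 5: 2 positive -> not definite
Clause 6: 2 positive -> not definite
Clause 7: 2 positive -> not definite
Clause 8: 2 positive -> not definite
Definite clause count = 3.

3


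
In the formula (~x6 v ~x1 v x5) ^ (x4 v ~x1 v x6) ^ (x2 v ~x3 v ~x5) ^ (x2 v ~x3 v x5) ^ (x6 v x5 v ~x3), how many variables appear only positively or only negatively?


A pure literal appears in only one polarity across all clauses.
Pure literals: x1 (negative only), x2 (positive only), x3 (negative only), x4 (positive only).
Count = 4.

4


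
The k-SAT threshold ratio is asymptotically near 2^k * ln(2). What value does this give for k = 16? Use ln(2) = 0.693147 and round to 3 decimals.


Using the asymptotic formula: threshold ~ 2^k * ln(2).
2^16 = 65536.
65536 * 0.693147 = 45426.082.

45426.082


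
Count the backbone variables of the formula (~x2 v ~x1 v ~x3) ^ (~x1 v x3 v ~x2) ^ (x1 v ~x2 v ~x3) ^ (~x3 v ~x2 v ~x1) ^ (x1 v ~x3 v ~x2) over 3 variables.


Find all satisfying assignments: 5 model(s).
Check which variables have the same value in every model.
No variable is fixed across all models.
Backbone size = 0.

0


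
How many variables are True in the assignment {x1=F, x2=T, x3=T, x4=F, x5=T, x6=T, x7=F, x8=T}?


The weight is the number of variables assigned True.
True variables: x2, x3, x5, x6, x8.
Weight = 5.

5


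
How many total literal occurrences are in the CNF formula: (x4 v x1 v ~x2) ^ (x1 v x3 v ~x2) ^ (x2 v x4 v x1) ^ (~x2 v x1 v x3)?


Clause lengths: 3, 3, 3, 3.
Sum = 3 + 3 + 3 + 3 = 12.

12


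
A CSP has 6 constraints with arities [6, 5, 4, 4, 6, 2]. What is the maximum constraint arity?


The arities are: 6, 5, 4, 4, 6, 2.
Scan for the maximum value.
Maximum arity = 6.

6


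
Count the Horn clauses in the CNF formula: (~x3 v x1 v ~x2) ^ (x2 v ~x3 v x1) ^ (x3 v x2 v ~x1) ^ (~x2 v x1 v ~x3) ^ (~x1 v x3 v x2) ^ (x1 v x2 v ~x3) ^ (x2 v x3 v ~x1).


A Horn clause has at most one positive literal.
Clause 1: 1 positive lit(s) -> Horn
Clause 2: 2 positive lit(s) -> not Horn
Clause 3: 2 positive lit(s) -> not Horn
Clause 4: 1 positive lit(s) -> Horn
Clause 5: 2 positive lit(s) -> not Horn
Clause 6: 2 positive lit(s) -> not Horn
Clause 7: 2 positive lit(s) -> not Horn
Total Horn clauses = 2.

2


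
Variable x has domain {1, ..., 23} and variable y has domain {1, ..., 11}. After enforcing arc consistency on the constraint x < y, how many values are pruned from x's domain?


For the constraint x < y, x needs a supporting value in y's domain.
x can be at most 10 (one less than y's maximum).
Valid x values from domain: 10 out of 23.
Pruned = 23 - 10 = 13.

13


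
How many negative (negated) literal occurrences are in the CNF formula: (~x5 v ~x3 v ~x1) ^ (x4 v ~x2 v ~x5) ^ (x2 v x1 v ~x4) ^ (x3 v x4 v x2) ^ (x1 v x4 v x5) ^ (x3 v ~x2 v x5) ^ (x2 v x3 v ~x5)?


Scan each clause for negated literals.
Clause 1: 3 negative; Clause 2: 2 negative; Clause 3: 1 negative; Clause 4: 0 negative; Clause 5: 0 negative; Clause 6: 1 negative; Clause 7: 1 negative.
Total negative literal occurrences = 8.

8


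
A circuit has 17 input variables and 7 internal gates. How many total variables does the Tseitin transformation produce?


The Tseitin transformation introduces one auxiliary variable per gate.
Total variables = inputs + gates = 17 + 7 = 24.

24


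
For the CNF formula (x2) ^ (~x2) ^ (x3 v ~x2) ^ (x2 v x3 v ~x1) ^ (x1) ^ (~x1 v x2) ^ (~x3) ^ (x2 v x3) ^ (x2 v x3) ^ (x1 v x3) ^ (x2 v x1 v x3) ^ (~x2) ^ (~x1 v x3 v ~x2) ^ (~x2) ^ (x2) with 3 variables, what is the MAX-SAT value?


Enumerate all 8 truth assignments.
For each, count how many of the 15 clauses are satisfied.
The formula is not fully satisfiable, so the maximum is below 15.
Maximum simultaneously satisfiable clauses = 11.

11


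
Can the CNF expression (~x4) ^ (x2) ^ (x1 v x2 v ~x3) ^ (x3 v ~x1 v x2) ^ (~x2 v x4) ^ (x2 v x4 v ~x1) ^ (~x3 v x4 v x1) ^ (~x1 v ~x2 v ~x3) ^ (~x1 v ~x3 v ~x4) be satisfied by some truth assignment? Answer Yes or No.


Check all 16 possible truth assignments.
Number of satisfying assignments found: 0.
The formula is unsatisfiable.

No
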